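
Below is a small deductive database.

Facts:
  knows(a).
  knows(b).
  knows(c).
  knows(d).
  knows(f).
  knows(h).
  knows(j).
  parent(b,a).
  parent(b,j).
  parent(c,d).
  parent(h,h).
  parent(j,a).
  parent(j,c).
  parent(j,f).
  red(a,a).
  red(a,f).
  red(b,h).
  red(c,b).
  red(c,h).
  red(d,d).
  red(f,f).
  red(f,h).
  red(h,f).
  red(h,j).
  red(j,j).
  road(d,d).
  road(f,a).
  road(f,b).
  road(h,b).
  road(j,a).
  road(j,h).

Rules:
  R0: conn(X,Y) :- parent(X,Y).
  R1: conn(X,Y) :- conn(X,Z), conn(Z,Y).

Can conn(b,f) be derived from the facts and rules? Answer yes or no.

yes

round 1: derive conn(b,a) via R0 from parent(b,a)
round 1: derive conn(b,j) via R0 from parent(b,j)
round 1: derive conn(c,d) via R0 from parent(c,d)
round 1: derive conn(h,h) via R0 from parent(h,h)
round 1: derive conn(j,a) via R0 from parent(j,a)
round 1: derive conn(j,c) via R0 from parent(j,c)
round 1: derive conn(j,f) via R0 from parent(j,f)
round 2: derive conn(b,c) via R1 from conn(b,j), conn(j,c)
round 2: derive conn(b,f) via R1 from conn(b,j), conn(j,f)
round 2: derive conn(j,d) via R1 from conn(j,c), conn(c,d)
round 3: derive conn(b,d) via R1 from conn(b,c), conn(c,d)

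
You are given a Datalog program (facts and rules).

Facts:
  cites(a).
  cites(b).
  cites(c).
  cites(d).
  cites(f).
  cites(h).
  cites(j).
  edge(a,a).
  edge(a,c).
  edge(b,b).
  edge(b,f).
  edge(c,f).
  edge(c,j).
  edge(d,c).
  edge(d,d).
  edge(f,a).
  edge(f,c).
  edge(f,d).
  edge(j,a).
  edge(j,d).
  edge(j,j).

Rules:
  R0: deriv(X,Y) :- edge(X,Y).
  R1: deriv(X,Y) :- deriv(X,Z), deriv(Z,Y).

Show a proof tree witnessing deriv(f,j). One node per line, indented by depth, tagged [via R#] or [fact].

deriv(f,j)  [via R1]
  deriv(f,c)  [via R0]
    edge(f,c)  [fact]
  deriv(c,j)  [via R0]
    edge(c,j)  [fact]

round 1: derive deriv(a,a) via R0 from edge(a,a)
round 1: derive deriv(a,c) via R0 from edge(a,c)
round 1: derive deriv(b,b) via R0 from edge(b,b)
round 1: derive deriv(b,f) via R0 from edge(b,f)
round 1: derive deriv(c,f) via R0 from edge(c,f)
round 1: derive deriv(c,j) via R0 from edge(c,j)
round 1: derive deriv(d,c) via R0 from edge(d,c)
round 1: derive deriv(d,d) via R0 from edge(d,d)
round 1: derive deriv(f,a) via R0 from edge(f,a)
round 1: derive deriv(f,c) via R0 from edge(f,c)
round 1: derive deriv(f,d) via R0 from edge(f,d)
round 1: derive deriv(j,a) via R0 from edge(j,a)
round 1: derive deriv(j,d) via R0 from edge(j,d)
round 1: derive deriv(j,j) via R0 from edge(j,j)
round 2: derive deriv(a,f) via R1 from deriv(a,c), deriv(c,f)
round 2: derive deriv(a,j) via R1 from deriv(a,c), deriv(c,j)
round 2: derive deriv(b,a) via R1 from deriv(b,f), deriv(f,a)
round 2: derive deriv(b,c) via R1 from deriv(b,f), deriv(f,c)
round 2: derive deriv(b,d) via R1 from deriv(b,f), deriv(f,d)
round 2: derive deriv(c,a) via R1 from deriv(c,f), deriv(f,a)
round 2: derive deriv(c,c) via R1 from deriv(c,f), deriv(f,c)
round 2: derive deriv(c,d) via R1 from deriv(c,f), deriv(f,d)
round 2: derive deriv(d,f) via R1 from deriv(d,c), deriv(c,f)
round 2: derive deriv(d,j) via R1 from deriv(d,c), deriv(c,j)
round 2: derive deriv(f,f) via R1 from deriv(f,c), deriv(c,f)
round 2: derive deriv(f,j) via R1 from deriv(f,c), deriv(c,j)
round 2: derive deriv(j,c) via R1 from deriv(j,a), deriv(a,c)
round 3: derive deriv(a,d) via R1 from deriv(a,c), deriv(c,d)
round 3: derive deriv(b,j) via R1 from deriv(b,a), deriv(a,j)
round 3: derive deriv(d,a) via R1 from deriv(d,c), deriv(c,a)
round 3: derive deriv(j,f) via R1 from deriv(j,a), deriv(a,f)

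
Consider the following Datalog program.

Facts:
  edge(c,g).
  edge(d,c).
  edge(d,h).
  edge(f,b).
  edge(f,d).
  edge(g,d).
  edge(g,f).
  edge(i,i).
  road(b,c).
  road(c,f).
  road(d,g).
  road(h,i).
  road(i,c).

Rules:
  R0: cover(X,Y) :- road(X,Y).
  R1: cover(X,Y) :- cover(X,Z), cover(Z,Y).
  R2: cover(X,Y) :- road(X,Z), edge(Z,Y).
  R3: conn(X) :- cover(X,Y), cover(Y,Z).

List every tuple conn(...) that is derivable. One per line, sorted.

conn(b)
conn(c)
conn(d)
conn(h)
conn(i)

round 1: derive cover(b,c) via R0 from road(b,c)
round 1: derive cover(c,f) via R0 from road(c,f)
round 1: derive cover(d,g) via R0 from road(d,g)
round 1: derive cover(h,i) via R0 from road(h,i)
round 1: derive cover(i,c) via R0 from road(i,c)
round 1: derive cover(b,g) via R2 from road(b,c), edge(c,g)
round 1: derive cover(c,b) via R2 from road(c,f), edge(f,b)
round 1: derive cover(c,d) via R2 from road(c,f), edge(f,d)
round 1: derive cover(d,d) via R2 from road(d,g), edge(g,d)
round 1: derive cover(d,f) via R2 from road(d,g), edge(g,f)
round 1: derive cover(i,g) via R2 from road(i,c), edge(c,g)
round 2: derive cover(b,b) via R1 from cover(b,c), cover(c,b)
round 2: derive cover(b,d) via R1 from cover(b,c), cover(c,d)
round 2: derive cover(b,f) via R1 from cover(b,c), cover(c,f)
round 2: derive cover(c,c) via R1 from cover(c,b), cover(b,c)
round 2: derive cover(c,g) via R1 from cover(c,b), cover(b,g)
round 2: derive cover(h,c) via R1 from cover(h,i), cover(i,c)
round 2: derive cover(h,g) via R1 from cover(h,i), cover(i,g)
round 2: derive cover(i,b) via R1 from cover(i,c), cover(c,b)
round 2: derive cover(i,d) via R1 from cover(i,c), cover(c,d)
round 2: derive cover(i,f) via R1 from cover(i,c), cover(c,f)
round 2: derive conn(b) via R3 from cover(b,c), cover(c,b)
round 2: derive conn(c) via R3 from cover(c,b), cover(b,c)
round 2: derive conn(d) via R3 from cover(d,d), cover(d,d)
round 2: derive conn(h) via R3 from cover(h,i), cover(i,c)
round 2: derive conn(i) via R3 from cover(i,c), cover(c,b)
round 3: derive cover(h,b) via R1 from cover(h,c), cover(c,b)
round 3: derive cover(h,d) via R1 from cover(h,c), cover(c,d)
round 3: derive cover(h,f) via R1 from cover(h,c), cover(c,f)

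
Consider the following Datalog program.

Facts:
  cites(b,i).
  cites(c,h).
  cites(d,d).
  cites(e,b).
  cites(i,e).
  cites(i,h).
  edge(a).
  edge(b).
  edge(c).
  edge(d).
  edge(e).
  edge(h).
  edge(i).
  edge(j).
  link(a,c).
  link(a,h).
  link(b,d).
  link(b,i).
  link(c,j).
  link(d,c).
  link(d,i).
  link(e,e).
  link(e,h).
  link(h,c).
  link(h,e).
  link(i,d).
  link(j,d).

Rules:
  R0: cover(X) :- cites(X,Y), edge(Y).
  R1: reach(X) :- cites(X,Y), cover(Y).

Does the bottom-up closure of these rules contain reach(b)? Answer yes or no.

round 1: derive cover(b) via R0 from cites(b,i), edge(i)
round 1: derive cover(c) via R0 from cites(c,h), edge(h)
round 1: derive cover(d) via R0 from cites(d,d), edge(d)
round 1: derive cover(e) via R0 from cites(e,b), edge(b)
round 1: derive cover(i) via R0 from cites(i,e), edge(e)
round 2: derive reach(b) via R1 from cites(b,i), cover(i)
round 2: derive reach(d) via R1 from cites(d,d), cover(d)
round 2: derive reach(e) via R1 from cites(e,b), cover(b)
round 2: derive reach(i) via R1 from cites(i,e), cover(e)

yes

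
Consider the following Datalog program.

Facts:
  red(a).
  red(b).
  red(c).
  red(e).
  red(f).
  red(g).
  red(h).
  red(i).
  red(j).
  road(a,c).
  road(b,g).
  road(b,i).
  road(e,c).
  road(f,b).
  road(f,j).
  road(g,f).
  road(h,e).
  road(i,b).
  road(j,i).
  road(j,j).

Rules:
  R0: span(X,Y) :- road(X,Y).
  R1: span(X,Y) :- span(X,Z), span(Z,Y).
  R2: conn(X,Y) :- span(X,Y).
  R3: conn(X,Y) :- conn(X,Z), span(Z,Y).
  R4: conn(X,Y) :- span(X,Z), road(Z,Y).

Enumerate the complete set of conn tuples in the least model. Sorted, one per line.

conn(a,c)
conn(b,b)
conn(b,f)
conn(b,g)
conn(b,i)
conn(b,j)
conn(e,c)
conn(f,b)
conn(f,f)
conn(f,g)
conn(f,i)
conn(f,j)
conn(g,b)
conn(g,f)
conn(g,g)
conn(g,i)
conn(g,j)
conn(h,c)
conn(h,e)
conn(i,b)
conn(i,f)
conn(i,g)
conn(i,i)
conn(i,j)
conn(j,b)
conn(j,f)
conn(j,g)
conn(j,i)
conn(j,j)

round 1: derive span(a,c) via R0 from road(a,c)
round 1: derive span(b,g) via R0 from road(b,g)
round 1: derive span(b,i) via R0 from road(b,i)
round 1: derive span(e,c) via R0 from road(e,c)
round 1: derive span(f,b) via R0 from road(f,b)
round 1: derive span(f,j) via R0 from road(f,j)
round 1: derive span(g,f) via R0 from road(g,f)
round 1: derive span(h,e) via R0 from road(h,e)
round 1: derive span(i,b) via R0 from road(i,b)
round 1: derive span(j,i) via R0 from road(j,i)
round 1: derive span(j,j) via R0 from road(j,j)
round 2: derive span(b,b) via R1 from span(b,i), span(i,b)
round 2: derive span(b,f) via R1 from span(b,g), span(g,f)
round 2: derive span(f,g) via R1 from span(f,b), span(b,g)
round 2: derive span(f,i) via R1 from span(f,b), span(b,i)
round 2: derive span(g,b) via R1 from span(g,f), span(f,b)
round 2: derive span(g,j) via R1 from span(g,f), span(f,j)
round 2: derive span(h,c) via R1 from span(h,e), span(e,c)
round 2: derive span(i,g) via R1 from span(i,b), span(b,g)
round 2: derive span(i,i) via R1 from span(i,b), span(b,i)
round 2: derive span(j,b) via R1 from span(j,i), span(i,b)
round 2: derive conn(a,c) via R2 from span(a,c)
round 2: derive conn(b,g) via R2 from span(b,g)
round 2: derive conn(b,i) via R2 from span(b,i)
round 2: derive conn(e,c) via R2 from span(e,c)
round 2: derive conn(f,b) via R2 from span(f,b)
round 2: derive conn(f,j) via R2 from span(f,j)
round 2: derive conn(g,f) via R2 from span(g,f)
round 2: derive conn(h,e) via R2 from span(h,e)
round 2: derive conn(i,b) via R2 from span(i,b)
round 2: derive conn(j,i) via R2 from span(j,i)
round 2: derive conn(j,j) via R2 from span(j,j)
round 2: derive conn(b,b) via R4 from span(b,i), road(i,b)
round 2: derive conn(b,f) via R4 from span(b,g), road(g,f)
round 2: derive conn(f,g) via R4 from span(f,b), road(b,g)
round 2: derive conn(f,i) via R4 from span(f,b), road(b,i)
round 2: derive conn(g,b) via R4 from span(g,f), road(f,b)
round 2: derive conn(g,j) via R4 from span(g,f), road(f,j)
round 2: derive conn(h,c) via R4 from span(h,e), road(e,c)
round 2: derive conn(i,g) via R4 from span(i,b), road(b,g)
round 2: derive conn(i,i) via R4 from span(i,b), road(b,i)
round 2: derive conn(j,b) via R4 from span(j,i), road(i,b)
round 3: derive span(b,j) via R1 from span(b,f), span(f,j)
round 3: derive span(f,f) via R1 from span(f,b), span(b,f)
round 3: derive span(g,g) via R1 from span(g,b), span(b,g)
round 3: derive span(g,i) via R1 from span(g,b), span(b,i)
round 3: derive span(i,f) via R1 from span(i,b), span(b,f)
round 3: derive span(i,j) via R1 from span(i,g), span(g,j)
round 3: derive span(j,f) via R1 from span(j,b), span(b,f)
round 3: derive span(j,g) via R1 from span(j,b), span(b,g)
round 3: derive conn(b,j) via R3 from conn(b,f), span(f,j)
round 3: derive conn(f,f) via R3 from conn(f,b), span(b,f)
round 3: derive conn(g,g) via R3 from conn(g,b), span(b,g)
round 3: derive conn(g,i) via R3 from conn(g,b), span(b,i)
round 3: derive conn(i,f) via R3 from conn(i,b), span(b,f)
round 3: derive conn(i,j) via R3 from conn(i,g), span(g,j)
round 3: derive conn(j,f) via R3 from conn(j,b), span(b,f)
round 3: derive conn(j,g) via R3 from conn(j,b), span(b,g)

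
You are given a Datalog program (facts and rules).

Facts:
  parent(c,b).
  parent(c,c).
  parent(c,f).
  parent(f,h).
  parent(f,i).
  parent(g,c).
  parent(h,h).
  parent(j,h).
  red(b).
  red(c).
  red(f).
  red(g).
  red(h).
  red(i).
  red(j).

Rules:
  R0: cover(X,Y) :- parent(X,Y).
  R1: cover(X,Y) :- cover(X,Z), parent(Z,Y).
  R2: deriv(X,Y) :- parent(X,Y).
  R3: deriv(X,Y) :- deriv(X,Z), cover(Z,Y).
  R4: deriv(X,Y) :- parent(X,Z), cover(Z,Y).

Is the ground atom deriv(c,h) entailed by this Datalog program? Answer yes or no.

round 1: derive cover(c,b) via R0 from parent(c,b)
round 1: derive cover(c,c) via R0 from parent(c,c)
round 1: derive cover(c,f) via R0 from parent(c,f)
round 1: derive cover(f,h) via R0 from parent(f,h)
round 1: derive cover(f,i) via R0 from parent(f,i)
round 1: derive cover(g,c) via R0 from parent(g,c)
round 1: derive cover(h,h) via R0 from parent(h,h)
round 1: derive cover(j,h) via R0 from parent(j,h)
round 1: derive deriv(c,b) via R2 from parent(c,b)
round 1: derive deriv(c,c) via R2 from parent(c,c)
round 1: derive deriv(c,f) via R2 from parent(c,f)
round 1: derive deriv(f,h) via R2 from parent(f,h)
round 1: derive deriv(f,i) via R2 from parent(f,i)
round 1: derive deriv(g,c) via R2 from parent(g,c)
round 1: derive deriv(h,h) via R2 from parent(h,h)
round 1: derive deriv(j,h) via R2 from parent(j,h)
round 2: derive cover(c,h) via R1 from cover(c,f), parent(f,h)
round 2: derive cover(c,i) via R1 from cover(c,f), parent(f,i)
round 2: derive cover(g,b) via R1 from cover(g,c), parent(c,b)
round 2: derive cover(g,f) via R1 from cover(g,c), parent(c,f)
round 2: derive deriv(c,h) via R3 from deriv(c,f), cover(f,h)
round 2: derive deriv(c,i) via R3 from deriv(c,f), cover(f,i)
round 2: derive deriv(g,b) via R3 from deriv(g,c), cover(c,b)
round 2: derive deriv(g,f) via R3 from deriv(g,c), cover(c,f)
round 3: derive cover(g,h) via R1 from cover(g,f), parent(f,h)
round 3: derive cover(g,i) via R1 from cover(g,f), parent(f,i)
round 3: derive deriv(g,h) via R3 from deriv(g,c), cover(c,h)
round 3: derive deriv(g,i) via R3 from deriv(g,c), cover(c,i)

yes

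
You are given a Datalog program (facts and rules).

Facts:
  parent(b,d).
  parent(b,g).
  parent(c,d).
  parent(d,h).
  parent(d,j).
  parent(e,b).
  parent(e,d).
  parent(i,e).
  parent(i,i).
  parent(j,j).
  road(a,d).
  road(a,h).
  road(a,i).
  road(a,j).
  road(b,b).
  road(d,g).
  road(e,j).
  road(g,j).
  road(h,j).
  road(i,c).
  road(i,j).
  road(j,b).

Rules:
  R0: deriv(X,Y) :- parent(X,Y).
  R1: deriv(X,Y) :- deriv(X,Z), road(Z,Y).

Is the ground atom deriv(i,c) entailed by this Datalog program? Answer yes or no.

round 1: derive deriv(b,d) via R0 from parent(b,d)
round 1: derive deriv(b,g) via R0 from parent(b,g)
round 1: derive deriv(c,d) via R0 from parent(c,d)
round 1: derive deriv(d,h) via R0 from parent(d,h)
round 1: derive deriv(d,j) via R0 from parent(d,j)
round 1: derive deriv(e,b) via R0 from parent(e,b)
round 1: derive deriv(e,d) via R0 from parent(e,d)
round 1: derive deriv(i,e) via R0 from parent(i,e)
round 1: derive deriv(i,i) via R0 from parent(i,i)
round 1: derive deriv(j,j) via R0 from parent(j,j)
round 2: derive deriv(b,j) via R1 from deriv(b,g), road(g,j)
round 2: derive deriv(c,g) via R1 from deriv(c,d), road(d,g)
round 2: derive deriv(d,b) via R1 from deriv(d,j), road(j,b)
round 2: derive deriv(e,g) via R1 from deriv(e,d), road(d,g)
round 2: derive deriv(i,c) via R1 from deriv(i,i), road(i,c)
round 2: derive deriv(i,j) via R1 from deriv(i,e), road(e,j)
round 2: derive deriv(j,b) via R1 from deriv(j,j), road(j,b)
round 3: derive deriv(b,b) via R1 from deriv(b,j), road(j,b)
round 3: derive deriv(c,j) via R1 from deriv(c,g), road(g,j)
round 3: derive deriv(e,j) via R1 from deriv(e,g), road(g,j)
round 3: derive deriv(i,b) via R1 from deriv(i,j), road(j,b)
round 4: derive deriv(c,b) via R1 from deriv(c,j), road(j,b)

yes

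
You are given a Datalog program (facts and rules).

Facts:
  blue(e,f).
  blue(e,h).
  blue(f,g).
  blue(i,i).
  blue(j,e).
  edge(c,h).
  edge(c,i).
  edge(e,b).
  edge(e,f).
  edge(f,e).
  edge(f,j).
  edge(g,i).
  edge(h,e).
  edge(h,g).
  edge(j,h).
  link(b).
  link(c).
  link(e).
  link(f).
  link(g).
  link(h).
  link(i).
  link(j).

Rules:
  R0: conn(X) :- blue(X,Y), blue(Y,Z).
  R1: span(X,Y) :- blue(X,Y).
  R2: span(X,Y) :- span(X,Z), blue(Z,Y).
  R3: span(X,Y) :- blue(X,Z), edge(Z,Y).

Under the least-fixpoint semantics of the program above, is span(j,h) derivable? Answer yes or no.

round 1: derive span(e,f) via R1 from blue(e,f)
round 1: derive span(e,h) via R1 from blue(e,h)
round 1: derive span(f,g) via R1 from blue(f,g)
round 1: derive span(i,i) via R1 from blue(i,i)
round 1: derive span(j,e) via R1 from blue(j,e)
round 1: derive span(e,e) via R3 from blue(e,f), edge(f,e)
round 1: derive span(e,g) via R3 from blue(e,h), edge(h,g)
round 1: derive span(e,j) via R3 from blue(e,f), edge(f,j)
round 1: derive span(f,i) via R3 from blue(f,g), edge(g,i)
round 1: derive span(j,b) via R3 from blue(j,e), edge(e,b)
round 1: derive span(j,f) via R3 from blue(j,e), edge(e,f)
round 2: derive span(j,g) via R2 from span(j,f), blue(f,g)
round 2: derive span(j,h) via R2 from span(j,e), blue(e,h)

yes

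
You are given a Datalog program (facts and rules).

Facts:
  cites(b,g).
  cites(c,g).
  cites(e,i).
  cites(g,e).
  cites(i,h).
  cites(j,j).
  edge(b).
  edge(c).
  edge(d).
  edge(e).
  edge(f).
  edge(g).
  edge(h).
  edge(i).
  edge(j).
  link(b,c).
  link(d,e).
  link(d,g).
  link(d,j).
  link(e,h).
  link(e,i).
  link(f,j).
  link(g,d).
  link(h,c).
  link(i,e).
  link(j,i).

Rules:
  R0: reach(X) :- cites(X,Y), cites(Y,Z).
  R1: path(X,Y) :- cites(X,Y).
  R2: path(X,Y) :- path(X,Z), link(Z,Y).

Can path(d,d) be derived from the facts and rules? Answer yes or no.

round 1: derive path(b,g) via R1 from cites(b,g)
round 1: derive path(c,g) via R1 from cites(c,g)
round 1: derive path(e,i) via R1 from cites(e,i)
round 1: derive path(g,e) via R1 from cites(g,e)
round 1: derive path(i,h) via R1 from cites(i,h)
round 1: derive path(j,j) via R1 from cites(j,j)
round 2: derive path(b,d) via R2 from path(b,g), link(g,d)
round 2: derive path(c,d) via R2 from path(c,g), link(g,d)
round 2: derive path(e,e) via R2 from path(e,i), link(i,e)
round 2: derive path(g,h) via R2 from path(g,e), link(e,h)
round 2: derive path(g,i) via R2 from path(g,e), link(e,i)
round 2: derive path(i,c) via R2 from path(i,h), link(h,c)
round 2: derive path(j,i) via R2 from path(j,j), link(j,i)
round 3: derive path(b,e) via R2 from path(b,d), link(d,e)
round 3: derive path(b,j) via R2 from path(b,d), link(d,j)
round 3: derive path(c,e) via R2 from path(c,d), link(d,e)
round 3: derive path(c,j) via R2 from path(c,d), link(d,j)
round 3: derive path(e,h) via R2 from path(e,e), link(e,h)
round 3: derive path(g,c) via R2 from path(g,h), link(h,c)
round 3: derive path(j,e) via R2 from path(j,i), link(i,e)
round 4: derive path(b,h) via R2 from path(b,e), link(e,h)
round 4: derive path(b,i) via R2 from path(b,e), link(e,i)
round 4: derive path(c,h) via R2 from path(c,e), link(e,h)
round 4: derive path(c,i) via R2 from path(c,e), link(e,i)
round 4: derive path(e,c) via R2 from path(e,h), link(h,c)
round 4: derive path(j,h) via R2 from path(j,e), link(e,h)
round 5: derive path(b,c) via R2 from path(b,h), link(h,c)
round 5: derive path(c,c) via R2 from path(c,h), link(h,c)
round 5: derive path(j,c) via R2 from path(j,h), link(h,c)

no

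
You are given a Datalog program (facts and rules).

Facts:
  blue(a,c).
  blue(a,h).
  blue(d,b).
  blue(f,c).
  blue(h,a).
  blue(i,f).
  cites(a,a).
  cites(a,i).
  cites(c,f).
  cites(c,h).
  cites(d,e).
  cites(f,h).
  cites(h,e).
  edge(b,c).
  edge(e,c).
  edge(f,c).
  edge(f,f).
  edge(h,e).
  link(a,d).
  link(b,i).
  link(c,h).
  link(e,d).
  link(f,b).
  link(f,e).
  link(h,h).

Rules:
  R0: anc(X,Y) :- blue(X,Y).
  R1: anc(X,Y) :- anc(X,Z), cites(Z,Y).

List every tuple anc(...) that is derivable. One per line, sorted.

round 1: derive anc(a,c) via R0 from blue(a,c)
round 1: derive anc(a,h) via R0 from blue(a,h)
round 1: derive anc(d,b) via R0 from blue(d,b)
round 1: derive anc(f,c) via R0 from blue(f,c)
round 1: derive anc(h,a) via R0 from blue(h,a)
round 1: derive anc(i,f) via R0 from blue(i,f)
round 2: derive anc(a,e) via R1 from anc(a,h), cites(h,e)
round 2: derive anc(a,f) via R1 from anc(a,c), cites(c,f)
round 2: derive anc(f,f) via R1 from anc(f,c), cites(c,f)
round 2: derive anc(f,h) via R1 from anc(f,c), cites(c,h)
round 2: derive anc(h,i) via R1 from anc(h,a), cites(a,i)
round 2: derive anc(i,h) via R1 from anc(i,f), cites(f,h)
round 3: derive anc(f,e) via R1 from anc(f,h), cites(h,e)
round 3: derive anc(i,e) via R1 from anc(i,h), cites(h,e)

anc(a,c)
anc(a,e)
anc(a,f)
anc(a,h)
anc(d,b)
anc(f,c)
anc(f,e)
anc(f,f)
anc(f,h)
anc(h,a)
anc(h,i)
anc(i,e)
anc(i,f)
anc(i,h)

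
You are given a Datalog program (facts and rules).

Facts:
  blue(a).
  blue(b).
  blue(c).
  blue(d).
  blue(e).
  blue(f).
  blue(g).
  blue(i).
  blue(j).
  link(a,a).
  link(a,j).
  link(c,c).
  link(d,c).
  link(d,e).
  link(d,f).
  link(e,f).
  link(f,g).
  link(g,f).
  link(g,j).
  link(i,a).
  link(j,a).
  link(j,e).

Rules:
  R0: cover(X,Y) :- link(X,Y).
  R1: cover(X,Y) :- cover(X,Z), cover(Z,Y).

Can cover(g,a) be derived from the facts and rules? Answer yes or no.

yes

round 1: derive cover(a,a) via R0 from link(a,a)
round 1: derive cover(a,j) via R0 from link(a,j)
round 1: derive cover(c,c) via R0 from link(c,c)
round 1: derive cover(d,c) via R0 from link(d,c)
round 1: derive cover(d,e) via R0 from link(d,e)
round 1: derive cover(d,f) via R0 from link(d,f)
round 1: derive cover(e,f) via R0 from link(e,f)
round 1: derive cover(f,g) via R0 from link(f,g)
round 1: derive cover(g,f) via R0 from link(g,f)
round 1: derive cover(g,j) via R0 from link(g,j)
round 1: derive cover(i,a) via R0 from link(i,a)
round 1: derive cover(j,a) via R0 from link(j,a)
round 1: derive cover(j,e) via R0 from link(j,e)
round 2: derive cover(a,e) via R1 from cover(a,j), cover(j,e)
round 2: derive cover(d,g) via R1 from cover(d,f), cover(f,g)
round 2: derive cover(e,g) via R1 from cover(e,f), cover(f,g)
round 2: derive cover(f,f) via R1 from cover(f,g), cover(g,f)
round 2: derive cover(f,j) via R1 from cover(f,g), cover(g,j)
round 2: derive cover(g,a) via R1 from cover(g,j), cover(j,a)
round 2: derive cover(g,e) via R1 from cover(g,j), cover(j,e)
round 2: derive cover(g,g) via R1 from cover(g,f), cover(f,g)
round 2: derive cover(i,j) via R1 from cover(i,a), cover(a,j)
round 2: derive cover(j,f) via R1 from cover(j,e), cover(e,f)
round 2: derive cover(j,j) via R1 from cover(j,a), cover(a,j)
round 3: derive cover(a,f) via R1 from cover(a,e), cover(e,f)
round 3: derive cover(a,g) via R1 from cover(a,e), cover(e,g)
round 3: derive cover(d,a) via R1 from cover(d,g), cover(g,a)
round 3: derive cover(d,j) via R1 from cover(d,f), cover(f,j)
round 3: derive cover(e,a) via R1 from cover(e,g), cover(g,a)
round 3: derive cover(e,e) via R1 from cover(e,g), cover(g,e)
round 3: derive cover(e,j) via R1 from cover(e,f), cover(f,j)
round 3: derive cover(f,a) via R1 from cover(f,g), cover(g,a)
round 3: derive cover(f,e) via R1 from cover(f,g), cover(g,e)
round 3: derive cover(i,e) via R1 from cover(i,a), cover(a,e)
round 3: derive cover(i,f) via R1 from cover(i,j), cover(j,f)
round 3: derive cover(j,g) via R1 from cover(j,e), cover(e,g)
round 4: derive cover(i,g) via R1 from cover(i,a), cover(a,g)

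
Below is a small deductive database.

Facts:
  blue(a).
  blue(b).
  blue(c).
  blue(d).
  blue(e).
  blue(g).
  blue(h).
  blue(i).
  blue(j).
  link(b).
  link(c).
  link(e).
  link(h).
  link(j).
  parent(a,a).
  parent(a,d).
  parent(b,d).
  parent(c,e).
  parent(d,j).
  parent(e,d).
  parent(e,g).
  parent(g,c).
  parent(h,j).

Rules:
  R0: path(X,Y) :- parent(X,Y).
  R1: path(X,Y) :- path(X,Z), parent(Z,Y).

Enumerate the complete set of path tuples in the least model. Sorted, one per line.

path(a,a)
path(a,d)
path(a,j)
path(b,d)
path(b,j)
path(c,c)
path(c,d)
path(c,e)
path(c,g)
path(c,j)
path(d,j)
path(e,c)
path(e,d)
path(e,e)
path(e,g)
path(e,j)
path(g,c)
path(g,d)
path(g,e)
path(g,g)
path(g,j)
path(h,j)

round 1: derive path(a,a) via R0 from parent(a,a)
round 1: derive path(a,d) via R0 from parent(a,d)
round 1: derive path(b,d) via R0 from parent(b,d)
round 1: derive path(c,e) via R0 from parent(c,e)
round 1: derive path(d,j) via R0 from parent(d,j)
round 1: derive path(e,d) via R0 from parent(e,d)
round 1: derive path(e,g) via R0 from parent(e,g)
round 1: derive path(g,c) via R0 from parent(g,c)
round 1: derive path(h,j) via R0 from parent(h,j)
round 2: derive path(a,j) via R1 from path(a,d), parent(d,j)
round 2: derive path(b,j) via R1 from path(b,d), parent(d,j)
round 2: derive path(c,d) via R1 from path(c,e), parent(e,d)
round 2: derive path(c,g) via R1 from path(c,e), parent(e,g)
round 2: derive path(e,c) via R1 from path(e,g), parent(g,c)
round 2: derive path(e,j) via R1 from path(e,d), parent(d,j)
round 2: derive path(g,e) via R1 from path(g,c), parent(c,e)
round 3: derive path(c,c) via R1 from path(c,g), parent(g,c)
round 3: derive path(c,j) via R1 from path(c,d), parent(d,j)
round 3: derive path(e,e) via R1 from path(e,c), parent(c,e)
round 3: derive path(g,d) via R1 from path(g,e), parent(e,d)
round 3: derive path(g,g) via R1 from path(g,e), parent(e,g)
round 4: derive path(g,j) via R1 from path(g,d), parent(d,j)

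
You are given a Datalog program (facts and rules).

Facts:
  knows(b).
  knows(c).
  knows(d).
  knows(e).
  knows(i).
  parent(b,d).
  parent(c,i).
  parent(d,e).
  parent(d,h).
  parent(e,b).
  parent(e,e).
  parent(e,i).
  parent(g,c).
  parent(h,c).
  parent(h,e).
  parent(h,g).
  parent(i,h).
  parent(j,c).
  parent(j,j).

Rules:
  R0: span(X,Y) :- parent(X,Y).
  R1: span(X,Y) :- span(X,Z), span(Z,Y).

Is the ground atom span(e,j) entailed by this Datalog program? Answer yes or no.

no

round 1: derive span(b,d) via R0 from parent(b,d)
round 1: derive span(c,i) via R0 from parent(c,i)
round 1: derive span(d,e) via R0 from parent(d,e)
round 1: derive span(d,h) via R0 from parent(d,h)
round 1: derive span(e,b) via R0 from parent(e,b)
round 1: derive span(e,e) via R0 from parent(e,e)
round 1: derive span(e,i) via R0 from parent(e,i)
round 1: derive span(g,c) via R0 from parent(g,c)
round 1: derive span(h,c) via R0 from parent(h,c)
round 1: derive span(h,e) via R0 from parent(h,e)
round 1: derive span(h,g) via R0 from parent(h,g)
round 1: derive span(i,h) via R0 from parent(i,h)
round 1: derive span(j,c) via R0 from parent(j,c)
round 1: derive span(j,j) via R0 from parent(j,j)
round 2: derive span(b,e) via R1 from span(b,d), span(d,e)
round 2: derive span(b,h) via R1 from span(b,d), span(d,h)
round 2: derive span(c,h) via R1 from span(c,i), span(i,h)
round 2: derive span(d,b) via R1 from span(d,e), span(e,b)
round 2: derive span(d,c) via R1 from span(d,h), span(h,c)
round 2: derive span(d,g) via R1 from span(d,h), span(h,g)
round 2: derive span(d,i) via R1 from span(d,e), span(e,i)
round 2: derive span(e,d) via R1 from span(e,b), span(b,d)
round 2: derive span(e,h) via R1 from span(e,i), span(i,h)
round 2: derive span(g,i) via R1 from span(g,c), span(c,i)
round 2: derive span(h,b) via R1 from span(h,e), span(e,b)
round 2: derive span(h,i) via R1 from span(h,c), span(c,i)
round 2: derive span(i,c) via R1 from span(i,h), span(h,c)
round 2: derive span(i,e) via R1 from span(i,h), span(h,e)
round 2: derive span(i,g) via R1 from span(i,h), span(h,g)
round 2: derive span(j,i) via R1 from span(j,c), span(c,i)
round 3: derive span(b,b) via R1 from span(b,d), span(d,b)
round 3: derive span(b,c) via R1 from span(b,d), span(d,c)
round 3: derive span(b,g) via R1 from span(b,d), span(d,g)
round 3: derive span(b,i) via R1 from span(b,d), span(d,i)
round 3: derive span(c,b) via R1 from span(c,h), span(h,b)
round 3: derive span(c,c) via R1 from span(c,h), span(h,c)
round 3: derive span(c,e) via R1 from span(c,h), span(h,e)
round 3: derive span(c,g) via R1 from span(c,h), span(h,g)
round 3: derive span(d,d) via R1 from span(d,b), span(b,d)
round 3: derive span(e,c) via R1 from span(e,d), span(d,c)
round 3: derive span(e,g) via R1 from span(e,d), span(d,g)
round 3: derive span(g,e) via R1 from span(g,i), span(i,e)
round 3: derive span(g,g) via R1 from span(g,i), span(i,g)
round 3: derive span(g,h) via R1 from span(g,c), span(c,h)
round 3: derive span(h,d) via R1 from span(h,b), span(b,d)
round 3: derive span(h,h) via R1 from span(h,b), span(b,h)
round 3: derive span(i,b) via R1 from span(i,e), span(e,b)
round 3: derive span(i,d) via R1 from span(i,e), span(e,d)
round 3: derive span(i,i) via R1 from span(i,c), span(c,i)
round 3: derive span(j,e) via R1 from span(j,i), span(i,e)
round 3: derive span(j,g) via R1 from span(j,i), span(i,g)
round 3: derive span(j,h) via R1 from span(j,c), span(c,h)
round 4: derive span(c,d) via R1 from span(c,b), span(b,d)
round 4: derive span(g,b) via R1 from span(g,c), span(c,b)
round 4: derive span(g,d) via R1 from span(g,e), span(e,d)
round 4: derive span(j,b) via R1 from span(j,c), span(c,b)
round 4: derive span(j,d) via R1 from span(j,e), span(e,d)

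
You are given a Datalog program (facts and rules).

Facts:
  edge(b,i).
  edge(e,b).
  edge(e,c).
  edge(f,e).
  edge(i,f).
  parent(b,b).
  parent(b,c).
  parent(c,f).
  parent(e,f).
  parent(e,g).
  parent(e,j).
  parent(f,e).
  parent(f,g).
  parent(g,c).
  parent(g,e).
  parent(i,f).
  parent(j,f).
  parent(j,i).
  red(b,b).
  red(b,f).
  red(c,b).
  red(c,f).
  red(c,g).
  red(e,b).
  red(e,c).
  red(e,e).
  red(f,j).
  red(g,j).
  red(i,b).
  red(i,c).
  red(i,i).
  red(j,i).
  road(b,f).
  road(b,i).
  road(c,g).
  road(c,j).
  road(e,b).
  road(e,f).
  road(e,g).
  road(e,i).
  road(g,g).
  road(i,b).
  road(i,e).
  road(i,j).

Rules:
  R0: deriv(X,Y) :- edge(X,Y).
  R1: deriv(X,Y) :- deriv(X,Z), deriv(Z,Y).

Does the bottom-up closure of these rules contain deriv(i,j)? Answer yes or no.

round 1: derive deriv(b,i) via R0 from edge(b,i)
round 1: derive deriv(e,b) via R0 from edge(e,b)
round 1: derive deriv(e,c) via R0 from edge(e,c)
round 1: derive deriv(f,e) via R0 from edge(f,e)
round 1: derive deriv(i,f) via R0 from edge(i,f)
round 2: derive deriv(b,f) via R1 from deriv(b,i), deriv(i,f)
round 2: derive deriv(e,i) via R1 from deriv(e,b), deriv(b,i)
round 2: derive deriv(f,b) via R1 from deriv(f,e), deriv(e,b)
round 2: derive deriv(f,c) via R1 from deriv(f,e), deriv(e,c)
round 2: derive deriv(i,e) via R1 from deriv(i,f), deriv(f,e)
round 3: derive deriv(b,b) via R1 from deriv(b,f), deriv(f,b)
round 3: derive deriv(b,c) via R1 from deriv(b,f), deriv(f,c)
round 3: derive deriv(b,e) via R1 from deriv(b,f), deriv(f,e)
round 3: derive deriv(e,e) via R1 from deriv(e,i), deriv(i,e)
round 3: derive deriv(e,f) via R1 from deriv(e,b), deriv(b,f)
round 3: derive deriv(f,f) via R1 from deriv(f,b), deriv(b,f)
round 3: derive deriv(f,i) via R1 from deriv(f,b), deriv(b,i)
round 3: derive deriv(i,b) via R1 from deriv(i,e), deriv(e,b)
round 3: derive deriv(i,c) via R1 from deriv(i,e), deriv(e,c)
round 3: derive deriv(i,i) via R1 from deriv(i,e), deriv(e,i)

no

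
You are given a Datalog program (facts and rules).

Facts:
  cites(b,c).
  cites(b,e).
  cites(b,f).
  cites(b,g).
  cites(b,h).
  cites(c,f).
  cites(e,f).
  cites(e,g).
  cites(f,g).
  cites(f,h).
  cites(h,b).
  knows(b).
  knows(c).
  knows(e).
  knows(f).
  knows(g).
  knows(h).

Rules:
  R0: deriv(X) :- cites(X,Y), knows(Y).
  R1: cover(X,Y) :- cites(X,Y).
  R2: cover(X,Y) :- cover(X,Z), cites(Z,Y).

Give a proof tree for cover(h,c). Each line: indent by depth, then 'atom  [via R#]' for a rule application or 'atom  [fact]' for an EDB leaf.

round 1: derive cover(b,c) via R1 from cites(b,c)
round 1: derive cover(b,e) via R1 from cites(b,e)
round 1: derive cover(b,f) via R1 from cites(b,f)
round 1: derive cover(b,g) via R1 from cites(b,g)
round 1: derive cover(b,h) via R1 from cites(b,h)
round 1: derive cover(c,f) via R1 from cites(c,f)
round 1: derive cover(e,f) via R1 from cites(e,f)
round 1: derive cover(e,g) via R1 from cites(e,g)
round 1: derive cover(f,g) via R1 from cites(f,g)
round 1: derive cover(f,h) via R1 from cites(f,h)
round 1: derive cover(h,b) via R1 from cites(h,b)
round 2: derive cover(b,b) via R2 from cover(b,h), cites(h,b)
round 2: derive cover(c,g) via R2 from cover(c,f), cites(f,g)
round 2: derive cover(c,h) via R2 from cover(c,f), cites(f,h)
round 2: derive cover(e,h) via R2 from cover(e,f), cites(f,h)
round 2: derive cover(f,b) via R2 from cover(f,h), cites(h,b)
round 2: derive cover(h,c) via R2 from cover(h,b), cites(b,c)
round 2: derive cover(h,e) via R2 from cover(h,b), cites(b,e)
round 2: derive cover(h,f) via R2 from cover(h,b), cites(b,f)
round 2: derive cover(h,g) via R2 from cover(h,b), cites(b,g)
round 2: derive cover(h,h) via R2 from cover(h,b), cites(b,h)
round 3: derive cover(c,b) via R2 from cover(c,h), cites(h,b)
round 3: derive cover(e,b) via R2 from cover(e,h), cites(h,b)
round 3: derive cover(f,c) via R2 from cover(f,b), cites(b,c)
round 3: derive cover(f,e) via R2 from cover(f,b), cites(b,e)
round 3: derive cover(f,f) via R2 from cover(f,b), cites(b,f)
round 4: derive cover(c,c) via R2 from cover(c,b), cites(b,c)
round 4: derive cover(c,e) via R2 from cover(c,b), cites(b,e)
round 4: derive cover(e,c) via R2 from cover(e,b), cites(b,c)
round 4: derive cover(e,e) via R2 from cover(e,b), cites(b,e)

cover(h,c)  [via R2]
  cover(h,b)  [via R1]
    cites(h,b)  [fact]
  cites(b,c)  [fact]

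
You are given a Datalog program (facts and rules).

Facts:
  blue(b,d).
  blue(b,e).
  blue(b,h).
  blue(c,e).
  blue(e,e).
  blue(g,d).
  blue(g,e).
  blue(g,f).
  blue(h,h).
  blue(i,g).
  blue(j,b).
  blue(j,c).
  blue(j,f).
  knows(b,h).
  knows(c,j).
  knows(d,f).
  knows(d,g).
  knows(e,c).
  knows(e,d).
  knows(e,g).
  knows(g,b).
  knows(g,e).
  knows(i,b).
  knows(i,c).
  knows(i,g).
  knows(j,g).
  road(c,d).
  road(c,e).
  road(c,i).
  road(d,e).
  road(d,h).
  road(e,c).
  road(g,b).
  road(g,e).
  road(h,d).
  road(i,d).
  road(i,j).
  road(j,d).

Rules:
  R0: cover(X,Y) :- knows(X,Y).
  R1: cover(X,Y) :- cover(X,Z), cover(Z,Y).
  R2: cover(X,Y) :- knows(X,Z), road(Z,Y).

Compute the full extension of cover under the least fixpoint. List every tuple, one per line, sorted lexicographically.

round 1: derive cover(b,h) via R0 from knows(b,h)
round 1: derive cover(c,j) via R0 from knows(c,j)
round 1: derive cover(d,f) via R0 from knows(d,f)
round 1: derive cover(d,g) via R0 from knows(d,g)
round 1: derive cover(e,c) via R0 from knows(e,c)
round 1: derive cover(e,d) via R0 from knows(e,d)
round 1: derive cover(e,g) via R0 from knows(e,g)
round 1: derive cover(g,b) via R0 from knows(g,b)
round 1: derive cover(g,e) via R0 from knows(g,e)
round 1: derive cover(i,b) via R0 from knows(i,b)
round 1: derive cover(i,c) via R0 from knows(i,c)
round 1: derive cover(i,g) via R0 from knows(i,g)
round 1: derive cover(j,g) via R0 from knows(j,g)
round 1: derive cover(b,d) via R2 from knows(b,h), road(h,d)
round 1: derive cover(c,d) via R2 from knows(c,j), road(j,d)
round 1: derive cover(d,b) via R2 from knows(d,g), road(g,b)
round 1: derive cover(d,e) via R2 from knows(d,g), road(g,e)
round 1: derive cover(e,b) via R2 from knows(e,g), road(g,b)
round 1: derive cover(e,e) via R2 from knows(e,c), road(c,e)
round 1: derive cover(e,h) via R2 from knows(e,d), road(d,h)
round 1: derive cover(e,i) via R2 from knows(e,c), road(c,i)
round 1: derive cover(g,c) via R2 from knows(g,e), road(e,c)
round 1: derive cover(i,d) via R2 from knows(i,c), road(c,d)
round 1: derive cover(i,e) via R2 from knows(i,c), road(c,e)
round 1: derive cover(i,i) via R2 from knows(i,c), road(c,i)
round 1: derive cover(j,b) via R2 from knows(j,g), road(g,b)
round 1: derive cover(j,e) via R2 from knows(j,g), road(g,e)
round 2: derive cover(b,b) via R1 from cover(b,d), cover(d,b)
round 2: derive cover(b,e) via R1 from cover(b,d), cover(d,e)
round 2: derive cover(b,f) via R1 from cover(b,d), cover(d,f)
round 2: derive cover(b,g) via R1 from cover(b,d), cover(d,g)
round 2: derive cover(c,b) via R1 from cover(c,d), cover(d,b)
round 2: derive cover(c,e) via R1 from cover(c,d), cover(d,e)
round 2: derive cover(c,f) via R1 from cover(c,d), cover(d,f)
round 2: derive cover(c,g) via R1 from cover(c,d), cover(d,g)
round 2: derive cover(d,c) via R1 from cover(d,e), cover(e,c)
round 2: derive cover(d,d) via R1 from cover(d,b), cover(b,d)
round 2: derive cover(d,h) via R1 from cover(d,b), cover(b,h)
round 2: derive cover(d,i) via R1 from cover(d,e), cover(e,i)
round 2: derive cover(e,f) via R1 from cover(e,d), cover(d,f)
round 2: derive cover(e,j) via R1 from cover(e,c), cover(c,j)
round 2: derive cover(g,d) via R1 from cover(g,b), cover(b,d)
round 2: derive cover(g,g) via R1 from cover(g,e), cover(e,g)
round 2: derive cover(g,h) via R1 from cover(g,b), cover(b,h)
round 2: derive cover(g,i) via R1 from cover(g,e), cover(e,i)
round 2: derive cover(g,j) via R1 from cover(g,c), cover(c,j)
round 2: derive cover(i,f) via R1 from cover(i,d), cover(d,f)
round 2: derive cover(i,h) via R1 from cover(i,b), cover(b,h)
round 2: derive cover(i,j) via R1 from cover(i,c), cover(c,j)
round 2: derive cover(j,c) via R1 from cover(j,e), cover(e,c)
round 2: derive cover(j,d) via R1 from cover(j,b), cover(b,d)
round 2: derive cover(j,h) via R1 from cover(j,b), cover(b,h)
round 2: derive cover(j,i) via R1 from cover(j,e), cover(e,i)
round 3: derive cover(b,c) via R1 from cover(b,d), cover(d,c)
round 3: derive cover(b,i) via R1 from cover(b,d), cover(d,i)
round 3: derive cover(b,j) via R1 from cover(b,e), cover(e,j)
round 3: derive cover(c,c) via R1 from cover(c,d), cover(d,c)
round 3: derive cover(c,h) via R1 from cover(c,b), cover(b,h)
round 3: derive cover(c,i) via R1 from cover(c,d), cover(d,i)
round 3: derive cover(d,j) via R1 from cover(d,c), cover(c,j)
round 3: derive cover(g,f) via R1 from cover(g,b), cover(b,f)
round 3: derive cover(j,f) via R1 from cover(j,b), cover(b,f)
round 3: derive cover(j,j) via R1 from cover(j,c), cover(c,j)

cover(b,b)
cover(b,c)
cover(b,d)
cover(b,e)
cover(b,f)
cover(b,g)
cover(b,h)
cover(b,i)
cover(b,j)
cover(c,b)
cover(c,c)
cover(c,d)
cover(c,e)
cover(c,f)
cover(c,g)
cover(c,h)
cover(c,i)
cover(c,j)
cover(d,b)
cover(d,c)
cover(d,d)
cover(d,e)
cover(d,f)
cover(d,g)
cover(d,h)
cover(d,i)
cover(d,j)
cover(e,b)
cover(e,c)
cover(e,d)
cover(e,e)
cover(e,f)
cover(e,g)
cover(e,h)
cover(e,i)
cover(e,j)
cover(g,b)
cover(g,c)
cover(g,d)
cover(g,e)
cover(g,f)
cover(g,g)
cover(g,h)
cover(g,i)
cover(g,j)
cover(i,b)
cover(i,c)
cover(i,d)
cover(i,e)
cover(i,f)
cover(i,g)
cover(i,h)
cover(i,i)
cover(i,j)
cover(j,b)
cover(j,c)
cover(j,d)
cover(j,e)
cover(j,f)
cover(j,g)
cover(j,h)
cover(j,i)
cover(j,j)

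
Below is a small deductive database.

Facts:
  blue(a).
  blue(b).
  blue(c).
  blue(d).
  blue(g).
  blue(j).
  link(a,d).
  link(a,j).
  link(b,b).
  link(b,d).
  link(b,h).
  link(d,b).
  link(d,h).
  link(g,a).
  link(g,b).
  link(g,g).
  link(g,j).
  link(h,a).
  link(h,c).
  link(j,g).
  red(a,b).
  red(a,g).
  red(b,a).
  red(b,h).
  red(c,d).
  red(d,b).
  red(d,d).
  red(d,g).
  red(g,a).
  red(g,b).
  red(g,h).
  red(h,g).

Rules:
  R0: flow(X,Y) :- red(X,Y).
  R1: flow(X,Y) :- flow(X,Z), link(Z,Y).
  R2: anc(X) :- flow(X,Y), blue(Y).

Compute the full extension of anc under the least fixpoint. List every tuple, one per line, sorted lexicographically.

round 1: derive flow(a,b) via R0 from red(a,b)
round 1: derive flow(a,g) via R0 from red(a,g)
round 1: derive flow(b,a) via R0 from red(b,a)
round 1: derive flow(b,h) via R0 from red(b,h)
round 1: derive flow(c,d) via R0 from red(c,d)
round 1: derive flow(d,b) via R0 from red(d,b)
round 1: derive flow(d,d) via R0 from red(d,d)
round 1: derive flow(d,g) via R0 from red(d,g)
round 1: derive flow(g,a) via R0 from red(g,a)
round 1: derive flow(g,b) via R0 from red(g,b)
round 1: derive flow(g,h) via R0 from red(g,h)
round 1: derive flow(h,g) via R0 from red(h,g)
round 2: derive flow(a,a) via R1 from flow(a,g), link(g,a)
round 2: derive flow(a,d) via R1 from flow(a,b), link(b,d)
round 2: derive flow(a,h) via R1 from flow(a,b), link(b,h)
round 2: derive flow(a,j) via R1 from flow(a,g), link(g,j)
round 2: derive flow(b,c) via R1 from flow(b,h), link(h,c)
round 2: derive flow(b,d) via R1 from flow(b,a), link(a,d)
round 2: derive flow(b,j) via R1 from flow(b,a), link(a,j)
round 2: derive flow(c,b) via R1 from flow(c,d), link(d,b)
round 2: derive flow(c,h) via R1 from flow(c,d), link(d,h)
round 2: derive flow(d,a) via R1 from flow(d,g), link(g,a)
round 2: derive flow(d,h) via R1 from flow(d,b), link(b,h)
round 2: derive flow(d,j) via R1 from flow(d,g), link(g,j)
round 2: derive flow(g,c) via R1 from flow(g,h), link(h,c)
round 2: derive flow(g,d) via R1 from flow(g,a), link(a,d)
round 2: derive flow(g,j) via R1 from flow(g,a), link(a,j)
round 2: derive flow(h,a) via R1 from flow(h,g), link(g,a)
round 2: derive flow(h,b) via R1 from flow(h,g), link(g,b)
round 2: derive flow(h,j) via R1 from flow(h,g), link(g,j)
round 2: derive anc(a) via R2 from flow(a,b), blue(b)
round 2: derive anc(b) via R2 from flow(b,a), blue(a)
round 2: derive anc(c) via R2 from flow(c,d), blue(d)
round 2: derive anc(d) via R2 from flow(d,b), blue(b)
round 2: derive anc(g) via R2 from flow(g,a), blue(a)
round 2: derive anc(h) via R2 from flow(h,g), blue(g)
round 3: derive flow(a,c) via R1 from flow(a,h), link(h,c)
round 3: derive flow(b,b) via R1 from flow(b,d), link(d,b)
round 3: derive flow(b,g) via R1 from flow(b,j), link(j,g)
round 3: derive flow(c,a) via R1 from flow(c,h), link(h,a)
round 3: derive flow(c,c) via R1 from flow(c,h), link(h,c)
round 3: derive flow(d,c) via R1 from flow(d,h), link(h,c)
round 3: derive flow(g,g) via R1 from flow(g,j), link(j,g)
round 3: derive flow(h,d) via R1 from flow(h,a), link(a,d)
round 3: derive flow(h,h) via R1 from flow(h,b), link(b,h)
round 4: derive flow(c,j) via R1 from flow(c,a), link(a,j)
round 4: derive flow(h,c) via R1 from flow(h,h), link(h,c)
round 5: derive flow(c,g) via R1 from flow(c,j), link(j,g)

anc(a)
anc(b)
anc(c)
anc(d)
anc(g)
anc(h)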